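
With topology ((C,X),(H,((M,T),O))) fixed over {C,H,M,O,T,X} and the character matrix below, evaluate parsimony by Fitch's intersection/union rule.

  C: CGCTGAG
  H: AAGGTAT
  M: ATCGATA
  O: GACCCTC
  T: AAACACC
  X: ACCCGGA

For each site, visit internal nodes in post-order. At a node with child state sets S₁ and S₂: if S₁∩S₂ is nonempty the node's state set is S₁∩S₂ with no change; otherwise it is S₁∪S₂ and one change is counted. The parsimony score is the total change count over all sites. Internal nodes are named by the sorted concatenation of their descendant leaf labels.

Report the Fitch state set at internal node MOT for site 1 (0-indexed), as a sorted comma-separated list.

A

site 0, node CX: C={C} ∪ X={A} → {A,C} (+1)
site 0, node MT: M={A} ∩ T={A} → {A} (+0)
site 0, node MOT: MT={A} ∪ O={G} → {A,G} (+1)
site 0, node HMOT: H={A} ∩ MOT={A,G} → {A} (+0)
site 0, node CHMOTX: CX={A,C} ∩ HMOT={A} → {A} (+0)
site 1, node CX: C={G} ∪ X={C} → {C,G} (+1)
site 1, node MT: M={T} ∪ T={A} → {A,T} (+1)
site 1, node MOT: MT={A,T} ∩ O={A} → {A} (+0)
site 1, node HMOT: H={A} ∩ MOT={A} → {A} (+0)
site 1, node CHMOTX: CX={C,G} ∪ HMOT={A} → {A,C,G} (+1)
site 2, node CX: C={C} ∩ X={C} → {C} (+0)
site 2, node MT: M={C} ∪ T={A} → {A,C} (+1)
site 2, node MOT: MT={A,C} ∩ O={C} → {C} (+0)
site 2, node HMOT: H={G} ∪ MOT={C} → {C,G} (+1)
site 2, node CHMOTX: CX={C} ∩ HMOT={C,G} → {C} (+0)
site 3, node CX: C={T} ∪ X={C} → {C,T} (+1)
site 3, node MT: M={G} ∪ T={C} → {C,G} (+1)
site 3, node MOT: MT={C,G} ∩ O={C} → {C} (+0)
site 3, node HMOT: H={G} ∪ MOT={C} → {C,G} (+1)
site 3, node CHMOTX: CX={C,T} ∩ HMOT={C,G} → {C} (+0)
site 4, node CX: C={G} ∩ X={G} → {G} (+0)
site 4, node MT: M={A} ∩ T={A} → {A} (+0)
site 4, node MOT: MT={A} ∪ O={C} → {A,C} (+1)
site 4, node HMOT: H={T} ∪ MOT={A,C} → {A,C,T} (+1)
site 4, node CHMOTX: CX={G} ∪ HMOT={A,C,T} → {A,C,G,T} (+1)
site 5, node CX: C={A} ∪ X={G} → {A,G} (+1)
site 5, node MT: M={T} ∪ T={C} → {C,T} (+1)
site 5, node MOT: MT={C,T} ∩ O={T} → {T} (+0)
site 5, node HMOT: H={A} ∪ MOT={T} → {A,T} (+1)
site 5, node CHMOTX: CX={A,G} ∩ HMOT={A,T} → {A} (+0)
site 6, node CX: C={G} ∪ X={A} → {A,G} (+1)
site 6, node MT: M={A} ∪ T={C} → {A,C} (+1)
site 6, node MOT: MT={A,C} ∩ O={C} → {C} (+0)
site 6, node HMOT: H={T} ∪ MOT={C} → {C,T} (+1)
site 6, node CHMOTX: CX={A,G} ∪ HMOT={C,T} → {A,C,G,T} (+1)
per-site changes: [2, 3, 2, 3, 3, 3, 4]; total = 20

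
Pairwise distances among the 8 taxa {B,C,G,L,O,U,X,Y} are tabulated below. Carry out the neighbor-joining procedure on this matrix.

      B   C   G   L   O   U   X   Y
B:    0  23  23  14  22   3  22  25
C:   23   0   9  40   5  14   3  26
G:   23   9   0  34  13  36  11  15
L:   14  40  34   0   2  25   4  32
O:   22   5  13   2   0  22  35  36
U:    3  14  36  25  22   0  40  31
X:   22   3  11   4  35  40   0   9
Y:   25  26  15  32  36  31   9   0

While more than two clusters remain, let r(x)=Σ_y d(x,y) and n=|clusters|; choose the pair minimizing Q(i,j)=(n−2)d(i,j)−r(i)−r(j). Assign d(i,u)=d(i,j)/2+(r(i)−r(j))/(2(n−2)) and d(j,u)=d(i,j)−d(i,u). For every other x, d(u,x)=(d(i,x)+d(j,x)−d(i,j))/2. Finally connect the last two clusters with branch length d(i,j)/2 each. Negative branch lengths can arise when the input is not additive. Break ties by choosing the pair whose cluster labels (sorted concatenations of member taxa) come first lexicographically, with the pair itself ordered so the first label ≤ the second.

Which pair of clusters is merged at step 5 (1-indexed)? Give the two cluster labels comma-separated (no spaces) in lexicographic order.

BLOU,C

step 1: merge (B,U) at d=3, Q=-285; branch lengths B→-7/4, U→19/4; new cluster BU
  updated: d(BU,C)=17, d(BU,G)=28, d(BU,L)=18, d(BU,O)=41/2, d(BU,X)=59/2, d(BU,Y)=53/2
step 2: merge (L,O) at d=2, Q=-463/2; branch lengths L→57/20, O→-17/20; new cluster LO
  updated: d(BU,LO)=73/4, d(C,LO)=43/2, d(G,LO)=45/2, d(LO,X)=37/2, d(LO,Y)=33
step 3: merge (BU,LO) at d=73/4, Q=-160; branch lengths BU→157/16, LO→135/16; new cluster BLOU
  updated: d(BLOU,C)=81/8, d(BLOU,G)=129/8, d(BLOU,X)=119/8, d(BLOU,Y)=165/8
step 4: merge (X,Y) at d=9, Q=-163/2; branch lengths X→-23/24, Y→239/24; new cluster XY
  updated: d(BLOU,XY)=53/4, d(C,XY)=10, d(G,XY)=17/2
step 5: merge (BLOU,C) at d=81/8, Q=-387/8; branch lengths BLOU→245/32, C→79/32; new cluster BCLOU
  updated: d(BCLOU,G)=15/2, d(BCLOU,XY)=105/16
step 6: merge (BCLOU,G) at d=15/2, Q=-361/16; branch lengths BCLOU→89/32, G→151/32; new cluster BCGLOU
  updated: d(BCGLOU,XY)=121/32
step 7: merge (BCGLOU,XY) at d=121/32; branch lengths BCGLOU→121/64, XY→121/64; new cluster BCGLOUXY
final tree: (((((B:-7/4,U:19/4):157/16,(L:57/20,O:-17/20):135/16):245/32,C:79/32):89/32,G:151/32):121/64,(X:-23/24,Y:239/24):121/64)
total length: 1717/32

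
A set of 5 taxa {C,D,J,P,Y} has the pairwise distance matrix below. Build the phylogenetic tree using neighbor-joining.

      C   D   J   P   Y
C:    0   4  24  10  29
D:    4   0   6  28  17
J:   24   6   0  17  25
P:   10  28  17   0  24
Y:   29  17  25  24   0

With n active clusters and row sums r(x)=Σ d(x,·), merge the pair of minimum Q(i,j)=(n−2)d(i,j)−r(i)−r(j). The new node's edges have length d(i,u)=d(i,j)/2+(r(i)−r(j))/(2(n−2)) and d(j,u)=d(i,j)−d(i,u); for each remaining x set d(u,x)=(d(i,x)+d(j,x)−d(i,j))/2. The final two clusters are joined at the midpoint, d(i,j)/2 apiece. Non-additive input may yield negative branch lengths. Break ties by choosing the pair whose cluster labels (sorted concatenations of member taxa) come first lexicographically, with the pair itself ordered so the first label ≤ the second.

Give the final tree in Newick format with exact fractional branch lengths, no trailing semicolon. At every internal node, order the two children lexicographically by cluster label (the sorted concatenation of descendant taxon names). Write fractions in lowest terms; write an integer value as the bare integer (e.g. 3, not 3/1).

((((C:3,P:7):55/8,Y:117/8):27/8,D:-1/8):49/16,J:49/16)

step 1: merge (C,P) at d=10, Q=-116; branch lengths C→3, P→7; new cluster CP
  updated: d(CP,D)=11, d(CP,J)=31/2, d(CP,Y)=43/2
step 2: merge (CP,Y) at d=43/2, Q=-137/2; branch lengths CP→55/8, Y→117/8; new cluster CPY
  updated: d(CPY,D)=13/4, d(CPY,J)=19/2
step 3: merge (CPY,D) at d=13/4, Q=-75/4; branch lengths CPY→27/8, D→-1/8; new cluster CDPY
  updated: d(CDPY,J)=49/8
step 4: merge (CDPY,J) at d=49/8; branch lengths CDPY→49/16, J→49/16; new cluster CDJPY
final tree: ((((C:3,P:7):55/8,Y:117/8):27/8,D:-1/8):49/16,J:49/16)
total length: 327/8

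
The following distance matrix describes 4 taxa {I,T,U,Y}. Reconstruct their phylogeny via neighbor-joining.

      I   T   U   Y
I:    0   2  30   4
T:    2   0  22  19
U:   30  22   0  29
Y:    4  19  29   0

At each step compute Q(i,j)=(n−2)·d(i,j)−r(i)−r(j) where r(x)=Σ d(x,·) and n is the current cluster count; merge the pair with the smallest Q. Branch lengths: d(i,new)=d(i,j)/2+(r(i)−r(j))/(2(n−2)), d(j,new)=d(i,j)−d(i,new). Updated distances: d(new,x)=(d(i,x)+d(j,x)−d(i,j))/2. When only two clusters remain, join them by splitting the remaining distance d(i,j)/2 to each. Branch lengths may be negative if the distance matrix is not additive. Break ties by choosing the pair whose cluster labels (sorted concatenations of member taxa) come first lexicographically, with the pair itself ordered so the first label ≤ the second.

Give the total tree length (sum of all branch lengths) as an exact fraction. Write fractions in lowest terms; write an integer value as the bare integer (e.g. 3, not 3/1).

1. join I+Y (d=4, Q=-80) ⇒ IY; edges |I|=-2, |Y|=6
  updated: d(IY,T)=17/2, d(IY,U)=55/2
2. join IY+T (d=17/2, Q=-58) ⇒ ITY; edges |IY|=7, |T|=3/2
  updated: d(ITY,U)=41/2
3. join ITY+U (d=41/2) ⇒ ITUY; edges |ITY|=41/4, |U|=41/4
final tree: (((I:-2,Y:6):7,T:3/2):41/4,U:41/4)
total length: 33

33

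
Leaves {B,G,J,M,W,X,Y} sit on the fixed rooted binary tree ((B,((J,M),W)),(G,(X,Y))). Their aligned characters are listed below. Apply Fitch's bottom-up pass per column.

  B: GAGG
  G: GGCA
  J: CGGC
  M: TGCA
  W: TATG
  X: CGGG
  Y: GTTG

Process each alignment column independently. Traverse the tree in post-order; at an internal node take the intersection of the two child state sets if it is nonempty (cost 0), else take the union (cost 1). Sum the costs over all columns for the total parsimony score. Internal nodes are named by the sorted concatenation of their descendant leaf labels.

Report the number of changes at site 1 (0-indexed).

3

JM@0: {C} ∪ {T} = {C,T} (union, +1)
JMW@0: {C,T} ∩ {T} = {T} (intersection, +0)
BJMW@0: {G} ∪ {T} = {G,T} (union, +1)
XY@0: {C} ∪ {G} = {C,G} (union, +1)
GXY@0: {G} ∩ {C,G} = {G} (intersection, +0)
BGJMWXY@0: {G,T} ∩ {G} = {G} (intersection, +0)
JM@1: {G} ∩ {G} = {G} (intersection, +0)
JMW@1: {G} ∪ {A} = {A,G} (union, +1)
BJMW@1: {A} ∩ {A,G} = {A} (intersection, +0)
XY@1: {G} ∪ {T} = {G,T} (union, +1)
GXY@1: {G} ∩ {G,T} = {G} (intersection, +0)
BGJMWXY@1: {A} ∪ {G} = {A,G} (union, +1)
JM@2: {G} ∪ {C} = {C,G} (union, +1)
JMW@2: {C,G} ∪ {T} = {C,G,T} (union, +1)
BJMW@2: {G} ∩ {C,G,T} = {G} (intersection, +0)
XY@2: {G} ∪ {T} = {G,T} (union, +1)
GXY@2: {C} ∪ {G,T} = {C,G,T} (union, +1)
BGJMWXY@2: {G} ∩ {C,G,T} = {G} (intersection, +0)
JM@3: {C} ∪ {A} = {A,C} (union, +1)
JMW@3: {A,C} ∪ {G} = {A,C,G} (union, +1)
BJMW@3: {G} ∩ {A,C,G} = {G} (intersection, +0)
XY@3: {G} ∩ {G} = {G} (intersection, +0)
GXY@3: {A} ∪ {G} = {A,G} (union, +1)
BGJMWXY@3: {G} ∩ {A,G} = {G} (intersection, +0)
per-site changes: [3, 3, 4, 3]; total = 13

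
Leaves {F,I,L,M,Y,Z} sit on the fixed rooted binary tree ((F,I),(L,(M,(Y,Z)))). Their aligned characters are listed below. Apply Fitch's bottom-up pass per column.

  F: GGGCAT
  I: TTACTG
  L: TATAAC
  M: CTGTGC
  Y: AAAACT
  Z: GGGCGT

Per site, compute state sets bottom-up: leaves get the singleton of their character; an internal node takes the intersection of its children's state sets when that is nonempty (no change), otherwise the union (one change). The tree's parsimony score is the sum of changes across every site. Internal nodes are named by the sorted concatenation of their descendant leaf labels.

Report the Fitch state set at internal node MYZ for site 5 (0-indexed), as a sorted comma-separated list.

FI@0: {G} ∪ {T} = {G,T} (union, +1)
YZ@0: {A} ∪ {G} = {A,G} (union, +1)
MYZ@0: {C} ∪ {A,G} = {A,C,G} (union, +1)
LMYZ@0: {T} ∪ {A,C,G} = {A,C,G,T} (union, +1)
FILMYZ@0: {G,T} ∩ {A,C,G,T} = {G,T} (intersection, +0)
FI@1: {G} ∪ {T} = {G,T} (union, +1)
YZ@1: {A} ∪ {G} = {A,G} (union, +1)
MYZ@1: {T} ∪ {A,G} = {A,G,T} (union, +1)
LMYZ@1: {A} ∩ {A,G,T} = {A} (intersection, +0)
FILMYZ@1: {G,T} ∪ {A} = {A,G,T} (union, +1)
FI@2: {G} ∪ {A} = {A,G} (union, +1)
YZ@2: {A} ∪ {G} = {A,G} (union, +1)
MYZ@2: {G} ∩ {A,G} = {G} (intersection, +0)
LMYZ@2: {T} ∪ {G} = {G,T} (union, +1)
FILMYZ@2: {A,G} ∩ {G,T} = {G} (intersection, +0)
FI@3: {C} ∩ {C} = {C} (intersection, +0)
YZ@3: {A} ∪ {C} = {A,C} (union, +1)
MYZ@3: {T} ∪ {A,C} = {A,C,T} (union, +1)
LMYZ@3: {A} ∩ {A,C,T} = {A} (intersection, +0)
FILMYZ@3: {C} ∪ {A} = {A,C} (union, +1)
FI@4: {A} ∪ {T} = {A,T} (union, +1)
YZ@4: {C} ∪ {G} = {C,G} (union, +1)
MYZ@4: {G} ∩ {C,G} = {G} (intersection, +0)
LMYZ@4: {A} ∪ {G} = {A,G} (union, +1)
FILMYZ@4: {A,T} ∩ {A,G} = {A} (intersection, +0)
FI@5: {T} ∪ {G} = {G,T} (union, +1)
YZ@5: {T} ∩ {T} = {T} (intersection, +0)
MYZ@5: {C} ∪ {T} = {C,T} (union, +1)
LMYZ@5: {C} ∩ {C,T} = {C} (intersection, +0)
FILMYZ@5: {G,T} ∪ {C} = {C,G,T} (union, +1)
per-site changes: [4, 4, 3, 3, 3, 3]; total = 20

C,T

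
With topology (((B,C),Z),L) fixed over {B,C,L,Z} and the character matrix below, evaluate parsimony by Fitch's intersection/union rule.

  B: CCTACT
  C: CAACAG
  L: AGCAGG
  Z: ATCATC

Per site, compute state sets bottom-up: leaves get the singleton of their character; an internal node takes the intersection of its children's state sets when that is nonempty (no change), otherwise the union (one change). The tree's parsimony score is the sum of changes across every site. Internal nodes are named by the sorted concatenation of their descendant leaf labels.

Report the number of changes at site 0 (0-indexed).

1

[col 0] BC: children B:{C}, C:{C} ∩→ {C}; cost 0
[col 0] BCZ: children BC:{C}, Z:{A} ∪→ {A,C}; cost 1
[col 0] BCLZ: children BCZ:{A,C}, L:{A} ∩→ {A}; cost 0
[col 1] BC: children B:{C}, C:{A} ∪→ {A,C}; cost 1
[col 1] BCZ: children BC:{A,C}, Z:{T} ∪→ {A,C,T}; cost 1
[col 1] BCLZ: children BCZ:{A,C,T}, L:{G} ∪→ {A,C,G,T}; cost 1
[col 2] BC: children B:{T}, C:{A} ∪→ {A,T}; cost 1
[col 2] BCZ: children BC:{A,T}, Z:{C} ∪→ {A,C,T}; cost 1
[col 2] BCLZ: children BCZ:{A,C,T}, L:{C} ∩→ {C}; cost 0
[col 3] BC: children B:{A}, C:{C} ∪→ {A,C}; cost 1
[col 3] BCZ: children BC:{A,C}, Z:{A} ∩→ {A}; cost 0
[col 3] BCLZ: children BCZ:{A}, L:{A} ∩→ {A}; cost 0
[col 4] BC: children B:{C}, C:{A} ∪→ {A,C}; cost 1
[col 4] BCZ: children BC:{A,C}, Z:{T} ∪→ {A,C,T}; cost 1
[col 4] BCLZ: children BCZ:{A,C,T}, L:{G} ∪→ {A,C,G,T}; cost 1
[col 5] BC: children B:{T}, C:{G} ∪→ {G,T}; cost 1
[col 5] BCZ: children BC:{G,T}, Z:{C} ∪→ {C,G,T}; cost 1
[col 5] BCLZ: children BCZ:{C,G,T}, L:{G} ∩→ {G}; cost 0
per-site changes: [1, 3, 2, 1, 3, 2]; total = 12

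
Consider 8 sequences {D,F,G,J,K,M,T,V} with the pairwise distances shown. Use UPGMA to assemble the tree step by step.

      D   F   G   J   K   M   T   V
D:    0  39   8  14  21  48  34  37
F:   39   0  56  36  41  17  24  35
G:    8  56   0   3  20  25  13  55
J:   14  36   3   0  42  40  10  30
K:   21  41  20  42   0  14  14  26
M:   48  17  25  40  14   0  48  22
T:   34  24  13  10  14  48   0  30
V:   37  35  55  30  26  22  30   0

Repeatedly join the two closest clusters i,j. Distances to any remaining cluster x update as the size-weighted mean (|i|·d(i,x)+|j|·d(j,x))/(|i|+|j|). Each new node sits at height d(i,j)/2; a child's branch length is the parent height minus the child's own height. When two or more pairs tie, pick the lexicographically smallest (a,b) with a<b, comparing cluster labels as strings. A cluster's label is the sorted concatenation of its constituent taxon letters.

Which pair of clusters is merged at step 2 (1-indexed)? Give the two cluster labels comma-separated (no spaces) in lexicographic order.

D,GJ

step 1: merge (G,J) at d=3; branch lengths G→3/2, J→3/2; new cluster GJ
  updated: d(D,GJ)=11, d(F,GJ)=46, d(GJ,K)=31, d(GJ,M)=65/2, d(GJ,T)=23/2, d(GJ,V)=85/2
step 2: merge (D,GJ) at d=11; branch lengths D→11/2, GJ→4; new cluster DGJ
  updated: d(DGJ,F)=131/3, d(DGJ,K)=83/3, d(DGJ,M)=113/3, d(DGJ,T)=19, d(DGJ,V)=122/3
step 3: merge (K,M) at d=14; branch lengths K→7, M→7; new cluster KM
  updated: d(DGJ,KM)=98/3, d(F,KM)=29, d(KM,T)=31, d(KM,V)=24
step 4: merge (DGJ,T) at d=19; branch lengths DGJ→4, T→19/2; new cluster DGJT
  updated: d(DGJT,F)=155/4, d(DGJT,KM)=129/4, d(DGJT,V)=38
step 5: merge (KM,V) at d=24; branch lengths KM→5, V→12; new cluster KMV
  updated: d(DGJT,KMV)=205/6, d(F,KMV)=31
step 6: merge (F,KMV) at d=31; branch lengths F→31/2, KMV→7/2; new cluster FKMV
  updated: d(DGJT,FKMV)=565/16
step 7: merge (DGJT,FKMV) at d=565/16; branch lengths DGJT→261/32, FKMV→69/32; new cluster DFGJKMTV
final tree: (((D:11/2,(G:3/2,J:3/2):4):4,T:19/2):261/32,(F:31/2,((K:7,M:7):5,V:12):7/2):69/32)
total length: 1381/16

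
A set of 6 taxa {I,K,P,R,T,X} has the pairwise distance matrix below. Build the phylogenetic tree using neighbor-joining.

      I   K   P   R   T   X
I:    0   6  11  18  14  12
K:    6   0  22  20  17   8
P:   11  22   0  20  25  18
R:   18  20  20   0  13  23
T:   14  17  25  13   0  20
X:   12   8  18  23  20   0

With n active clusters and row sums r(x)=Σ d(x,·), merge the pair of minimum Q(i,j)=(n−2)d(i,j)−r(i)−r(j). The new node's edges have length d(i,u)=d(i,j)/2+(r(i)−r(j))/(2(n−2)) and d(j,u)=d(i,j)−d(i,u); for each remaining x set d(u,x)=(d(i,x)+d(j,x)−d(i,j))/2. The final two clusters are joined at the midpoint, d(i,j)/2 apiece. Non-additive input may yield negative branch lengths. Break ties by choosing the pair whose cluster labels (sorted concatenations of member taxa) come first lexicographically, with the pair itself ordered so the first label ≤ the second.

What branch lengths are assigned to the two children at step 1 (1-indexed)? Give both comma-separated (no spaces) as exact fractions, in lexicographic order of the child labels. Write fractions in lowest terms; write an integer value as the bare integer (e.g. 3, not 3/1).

57/8,47/8

iteration 1: select R,T (d=13, Q=-131); attach at lengths (57/8, 47/8); label the merged cluster RT
  updated: d(I,RT)=19/2, d(K,RT)=12, d(P,RT)=16, d(RT,X)=15
iteration 2: select K,X (d=8, Q=-77); attach at lengths (19/6, 29/6); label the merged cluster KX
  updated: d(I,KX)=5, d(KX,P)=16, d(KX,RT)=19/2
iteration 3: select I,P (d=11, Q=-93/2); attach at lengths (9/8, 79/8); label the merged cluster IP
  updated: d(IP,KX)=5, d(IP,RT)=29/4
iteration 4: select IP,KX (d=5, Q=-87/4); attach at lengths (11/8, 29/8); label the merged cluster IKPX
  updated: d(IKPX,RT)=47/8
iteration 5: select IKPX,RT (d=47/8); attach at lengths (47/16, 47/16); label the merged cluster IKPRTX
final tree: (((I:9/8,P:79/8):11/8,(K:19/6,X:29/6):29/8):47/16,(R:57/8,T:47/8):47/16)
total length: 343/8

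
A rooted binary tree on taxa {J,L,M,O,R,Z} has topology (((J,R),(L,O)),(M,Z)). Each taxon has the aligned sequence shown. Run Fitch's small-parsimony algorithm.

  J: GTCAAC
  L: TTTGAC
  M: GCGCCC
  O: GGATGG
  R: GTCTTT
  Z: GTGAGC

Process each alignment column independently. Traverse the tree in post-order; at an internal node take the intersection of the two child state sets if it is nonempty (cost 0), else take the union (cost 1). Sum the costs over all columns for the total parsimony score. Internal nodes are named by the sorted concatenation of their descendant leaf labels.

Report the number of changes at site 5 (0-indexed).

2

site 0, node JR: J={G} ∩ R={G} → {G} (+0)
site 0, node LO: L={T} ∪ O={G} → {G,T} (+1)
site 0, node JLOR: JR={G} ∩ LO={G,T} → {G} (+0)
site 0, node MZ: M={G} ∩ Z={G} → {G} (+0)
site 0, node JLMORZ: JLOR={G} ∩ MZ={G} → {G} (+0)
site 1, node JR: J={T} ∩ R={T} → {T} (+0)
site 1, node LO: L={T} ∪ O={G} → {G,T} (+1)
site 1, node JLOR: JR={T} ∩ LO={G,T} → {T} (+0)
site 1, node MZ: M={C} ∪ Z={T} → {C,T} (+1)
site 1, node JLMORZ: JLOR={T} ∩ MZ={C,T} → {T} (+0)
site 2, node JR: J={C} ∩ R={C} → {C} (+0)
site 2, node LO: L={T} ∪ O={A} → {A,T} (+1)
site 2, node JLOR: JR={C} ∪ LO={A,T} → {A,C,T} (+1)
site 2, node MZ: M={G} ∩ Z={G} → {G} (+0)
site 2, node JLMORZ: JLOR={A,C,T} ∪ MZ={G} → {A,C,G,T} (+1)
site 3, node JR: J={A} ∪ R={T} → {A,T} (+1)
site 3, node LO: L={G} ∪ O={T} → {G,T} (+1)
site 3, node JLOR: JR={A,T} ∩ LO={G,T} → {T} (+0)
site 3, node MZ: M={C} ∪ Z={A} → {A,C} (+1)
site 3, node JLMORZ: JLOR={T} ∪ MZ={A,C} → {A,C,T} (+1)
site 4, node JR: J={A} ∪ R={T} → {A,T} (+1)
site 4, node LO: L={A} ∪ O={G} → {A,G} (+1)
site 4, node JLOR: JR={A,T} ∩ LO={A,G} → {A} (+0)
site 4, node MZ: M={C} ∪ Z={G} → {C,G} (+1)
site 4, node JLMORZ: JLOR={A} ∪ MZ={C,G} → {A,C,G} (+1)
site 5, node JR: J={C} ∪ R={T} → {C,T} (+1)
site 5, node LO: L={C} ∪ O={G} → {C,G} (+1)
site 5, node JLOR: JR={C,T} ∩ LO={C,G} → {C} (+0)
site 5, node MZ: M={C} ∩ Z={C} → {C} (+0)
site 5, node JLMORZ: JLOR={C} ∩ MZ={C} → {C} (+0)
per-site changes: [1, 2, 3, 4, 4, 2]; total = 16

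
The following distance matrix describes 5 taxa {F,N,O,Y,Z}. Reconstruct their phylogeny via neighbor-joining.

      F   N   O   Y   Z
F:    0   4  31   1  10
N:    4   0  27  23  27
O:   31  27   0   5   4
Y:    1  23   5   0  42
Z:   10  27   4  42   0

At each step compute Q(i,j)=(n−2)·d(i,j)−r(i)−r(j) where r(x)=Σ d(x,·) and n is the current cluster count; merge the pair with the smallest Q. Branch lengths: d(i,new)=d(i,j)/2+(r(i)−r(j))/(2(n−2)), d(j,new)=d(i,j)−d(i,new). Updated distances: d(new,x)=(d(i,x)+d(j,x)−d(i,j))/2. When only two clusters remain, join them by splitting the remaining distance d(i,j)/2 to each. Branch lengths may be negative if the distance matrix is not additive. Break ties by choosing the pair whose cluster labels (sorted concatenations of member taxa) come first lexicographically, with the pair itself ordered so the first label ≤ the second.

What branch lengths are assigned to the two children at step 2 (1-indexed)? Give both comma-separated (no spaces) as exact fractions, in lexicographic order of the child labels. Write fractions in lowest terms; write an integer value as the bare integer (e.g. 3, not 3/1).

-41/8,73/8

iteration 1: select O,Z (d=4, Q=-138); attach at lengths (-2/3, 14/3); label the merged cluster OZ
  updated: d(F,OZ)=37/2, d(N,OZ)=25, d(OZ,Y)=43/2
iteration 2: select F,N (d=4, Q=-135/2); attach at lengths (-41/8, 73/8); label the merged cluster FN
  updated: d(FN,OZ)=79/4, d(FN,Y)=10
iteration 3: select FN,OZ (d=79/4, Q=-205/4); attach at lengths (33/8, 125/8); label the merged cluster FNOZ
  updated: d(FNOZ,Y)=47/8
iteration 4: select FNOZ,Y (d=47/8); attach at lengths (47/16, 47/16); label the merged cluster FNOYZ
final tree: (((F:-41/8,N:73/8):33/8,(O:-2/3,Z:14/3):125/8):47/16,Y:47/16)
total length: 269/8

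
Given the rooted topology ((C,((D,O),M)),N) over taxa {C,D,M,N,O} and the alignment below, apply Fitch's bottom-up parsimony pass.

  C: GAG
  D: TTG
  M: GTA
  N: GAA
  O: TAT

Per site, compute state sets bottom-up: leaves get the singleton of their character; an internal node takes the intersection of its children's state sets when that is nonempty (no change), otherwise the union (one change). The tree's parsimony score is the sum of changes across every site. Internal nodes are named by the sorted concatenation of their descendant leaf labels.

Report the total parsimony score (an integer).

6

DO@0: {T} ∩ {T} = {T} (intersection, +0)
DMO@0: {T} ∪ {G} = {G,T} (union, +1)
CDMO@0: {G} ∩ {G,T} = {G} (intersection, +0)
CDMNO@0: {G} ∩ {G} = {G} (intersection, +0)
DO@1: {T} ∪ {A} = {A,T} (union, +1)
DMO@1: {A,T} ∩ {T} = {T} (intersection, +0)
CDMO@1: {A} ∪ {T} = {A,T} (union, +1)
CDMNO@1: {A,T} ∩ {A} = {A} (intersection, +0)
DO@2: {G} ∪ {T} = {G,T} (union, +1)
DMO@2: {G,T} ∪ {A} = {A,G,T} (union, +1)
CDMO@2: {G} ∩ {A,G,T} = {G} (intersection, +0)
CDMNO@2: {G} ∪ {A} = {A,G} (union, +1)
per-site changes: [1, 2, 3]; total = 6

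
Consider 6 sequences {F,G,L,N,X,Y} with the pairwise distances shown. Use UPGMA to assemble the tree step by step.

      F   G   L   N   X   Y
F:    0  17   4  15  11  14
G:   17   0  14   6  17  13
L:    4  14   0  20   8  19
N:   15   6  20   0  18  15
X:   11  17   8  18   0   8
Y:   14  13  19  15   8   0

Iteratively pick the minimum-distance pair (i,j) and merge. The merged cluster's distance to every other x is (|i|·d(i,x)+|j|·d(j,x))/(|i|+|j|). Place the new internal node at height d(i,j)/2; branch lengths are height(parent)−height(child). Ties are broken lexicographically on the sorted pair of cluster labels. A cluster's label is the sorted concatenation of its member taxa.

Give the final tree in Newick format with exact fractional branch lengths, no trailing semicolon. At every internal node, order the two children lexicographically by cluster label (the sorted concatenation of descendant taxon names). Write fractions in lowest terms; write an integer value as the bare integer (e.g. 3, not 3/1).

(((F:2,L:2):9/2,(X:4,Y:4):5/2):25/16,(G:3,N:3):81/16)

iteration 1: select F,L (d=4); attach at lengths (2, 2); label the merged cluster FL
  updated: d(FL,G)=31/2, d(FL,N)=35/2, d(FL,X)=19/2, d(FL,Y)=33/2
iteration 2: select G,N (d=6); attach at lengths (3, 3); label the merged cluster GN
  updated: d(FL,GN)=33/2, d(GN,X)=35/2, d(GN,Y)=14
iteration 3: select X,Y (d=8); attach at lengths (4, 4); label the merged cluster XY
  updated: d(FL,XY)=13, d(GN,XY)=63/4
iteration 4: select FL,XY (d=13); attach at lengths (9/2, 5/2); label the merged cluster FLXY
  updated: d(FLXY,GN)=129/8
iteration 5: select FLXY,GN (d=129/8); attach at lengths (25/16, 81/16); label the merged cluster FGLNXY
final tree: (((F:2,L:2):9/2,(X:4,Y:4):5/2):25/16,(G:3,N:3):81/16)
total length: 253/8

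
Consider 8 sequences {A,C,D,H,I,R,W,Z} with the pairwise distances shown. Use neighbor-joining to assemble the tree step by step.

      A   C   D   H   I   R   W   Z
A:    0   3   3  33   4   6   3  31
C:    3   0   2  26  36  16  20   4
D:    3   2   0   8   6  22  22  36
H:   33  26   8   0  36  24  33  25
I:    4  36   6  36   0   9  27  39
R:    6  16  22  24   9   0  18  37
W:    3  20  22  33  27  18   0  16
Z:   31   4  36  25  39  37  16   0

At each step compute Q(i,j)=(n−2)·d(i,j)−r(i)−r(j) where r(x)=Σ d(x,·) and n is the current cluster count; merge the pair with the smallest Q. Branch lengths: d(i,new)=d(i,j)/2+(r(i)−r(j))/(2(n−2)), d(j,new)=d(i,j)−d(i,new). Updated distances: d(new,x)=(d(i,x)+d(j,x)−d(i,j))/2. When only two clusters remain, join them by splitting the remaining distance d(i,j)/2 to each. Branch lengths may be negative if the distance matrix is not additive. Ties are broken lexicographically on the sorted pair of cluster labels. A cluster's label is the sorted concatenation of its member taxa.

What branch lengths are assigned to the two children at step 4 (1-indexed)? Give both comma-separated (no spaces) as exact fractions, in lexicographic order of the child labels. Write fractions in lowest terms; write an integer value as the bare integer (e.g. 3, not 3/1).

217/24,173/24

iteration 1: select C,Z (d=4, Q=-271); attach at lengths (-19/4, 35/4); label the merged cluster CZ
  updated: d(A,CZ)=15, d(CZ,D)=17, d(CZ,H)=47/2, d(CZ,I)=71/2, d(CZ,R)=49/2, d(CZ,W)=16
iteration 2: select D,H (d=8, Q=-391/2); attach at lengths (-79/20, 239/20); label the merged cluster DH
  updated: d(A,DH)=14, d(CZ,DH)=65/4, d(DH,I)=17, d(DH,R)=19, d(DH,W)=47/2
iteration 3: select I,R (d=9, Q=-133); attach at lengths (13/2, 5/2); label the merged cluster IR
  updated: d(A,IR)=1/2, d(CZ,IR)=51/2, d(DH,IR)=27/2, d(IR,W)=18
iteration 4: select CZ,DH (d=65/4, Q=-365/4); attach at lengths (217/24, 173/24); label the merged cluster CDHZ
  updated: d(A,CDHZ)=51/8, d(CDHZ,IR)=91/8, d(CDHZ,W)=93/8
iteration 5: select A,IR (d=1/2, Q=-155/4); attach at lengths (-19/4, 21/4); label the merged cluster AIR
  updated: d(AIR,CDHZ)=69/8, d(AIR,W)=41/4
iteration 6: select AIR,CDHZ (d=69/8, Q=-61/2); attach at lengths (29/8, 5); label the merged cluster ACDHIRZ
  updated: d(ACDHIRZ,W)=53/8
iteration 7: select ACDHIRZ,W (d=53/8); attach at lengths (53/16, 53/16); label the merged cluster ACDHIRWZ
final tree: (((A:-19/4,(I:13/2,R:5/2):21/4):29/8,((C:-19/4,Z:35/4):217/24,(D:-79/20,H:239/20):173/24):5):53/16,W:53/16)
total length: 53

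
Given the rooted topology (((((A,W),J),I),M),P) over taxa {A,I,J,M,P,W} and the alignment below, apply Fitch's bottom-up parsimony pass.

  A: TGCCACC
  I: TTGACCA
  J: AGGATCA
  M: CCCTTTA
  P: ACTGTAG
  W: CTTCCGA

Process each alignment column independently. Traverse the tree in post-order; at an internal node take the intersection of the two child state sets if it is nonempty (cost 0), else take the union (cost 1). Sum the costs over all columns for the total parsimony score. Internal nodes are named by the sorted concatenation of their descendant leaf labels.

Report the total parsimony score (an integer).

[col 0] AW: children A:{T}, W:{C} ∪→ {C,T}; cost 1
[col 0] AJW: children AW:{C,T}, J:{A} ∪→ {A,C,T}; cost 1
[col 0] AIJW: children AJW:{A,C,T}, I:{T} ∩→ {T}; cost 0
[col 0] AIJMW: children AIJW:{T}, M:{C} ∪→ {C,T}; cost 1
[col 0] AIJMPW: children AIJMW:{C,T}, P:{A} ∪→ {A,C,T}; cost 1
[col 1] AW: children A:{G}, W:{T} ∪→ {G,T}; cost 1
[col 1] AJW: children AW:{G,T}, J:{G} ∩→ {G}; cost 0
[col 1] AIJW: children AJW:{G}, I:{T} ∪→ {G,T}; cost 1
[col 1] AIJMW: children AIJW:{G,T}, M:{C} ∪→ {C,G,T}; cost 1
[col 1] AIJMPW: children AIJMW:{C,G,T}, P:{C} ∩→ {C}; cost 0
[col 2] AW: children A:{C}, W:{T} ∪→ {C,T}; cost 1
[col 2] AJW: children AW:{C,T}, J:{G} ∪→ {C,G,T}; cost 1
[col 2] AIJW: children AJW:{C,G,T}, I:{G} ∩→ {G}; cost 0
[col 2] AIJMW: children AIJW:{G}, M:{C} ∪→ {C,G}; cost 1
[col 2] AIJMPW: children AIJMW:{C,G}, P:{T} ∪→ {C,G,T}; cost 1
[col 3] AW: children A:{C}, W:{C} ∩→ {C}; cost 0
[col 3] AJW: children AW:{C}, J:{A} ∪→ {A,C}; cost 1
[col 3] AIJW: children AJW:{A,C}, I:{A} ∩→ {A}; cost 0
[col 3] AIJMW: children AIJW:{A}, M:{T} ∪→ {A,T}; cost 1
[col 3] AIJMPW: children AIJMW:{A,T}, P:{G} ∪→ {A,G,T}; cost 1
[col 4] AW: children A:{A}, W:{C} ∪→ {A,C}; cost 1
[col 4] AJW: children AW:{A,C}, J:{T} ∪→ {A,C,T}; cost 1
[col 4] AIJW: children AJW:{A,C,T}, I:{C} ∩→ {C}; cost 0
[col 4] AIJMW: children AIJW:{C}, M:{T} ∪→ {C,T}; cost 1
[col 4] AIJMPW: children AIJMW:{C,T}, P:{T} ∩→ {T}; cost 0
[col 5] AW: children A:{C}, W:{G} ∪→ {C,G}; cost 1
[col 5] AJW: children AW:{C,G}, J:{C} ∩→ {C}; cost 0
[col 5] AIJW: children AJW:{C}, I:{C} ∩→ {C}; cost 0
[col 5] AIJMW: children AIJW:{C}, M:{T} ∪→ {C,T}; cost 1
[col 5] AIJMPW: children AIJMW:{C,T}, P:{A} ∪→ {A,C,T}; cost 1
[col 6] AW: children A:{C}, W:{A} ∪→ {A,C}; cost 1
[col 6] AJW: children AW:{A,C}, J:{A} ∩→ {A}; cost 0
[col 6] AIJW: children AJW:{A}, I:{A} ∩→ {A}; cost 0
[col 6] AIJMW: children AIJW:{A}, M:{A} ∩→ {A}; cost 0
[col 6] AIJMPW: children AIJMW:{A}, P:{G} ∪→ {A,G}; cost 1
per-site changes: [4, 3, 4, 3, 3, 3, 2]; total = 22

22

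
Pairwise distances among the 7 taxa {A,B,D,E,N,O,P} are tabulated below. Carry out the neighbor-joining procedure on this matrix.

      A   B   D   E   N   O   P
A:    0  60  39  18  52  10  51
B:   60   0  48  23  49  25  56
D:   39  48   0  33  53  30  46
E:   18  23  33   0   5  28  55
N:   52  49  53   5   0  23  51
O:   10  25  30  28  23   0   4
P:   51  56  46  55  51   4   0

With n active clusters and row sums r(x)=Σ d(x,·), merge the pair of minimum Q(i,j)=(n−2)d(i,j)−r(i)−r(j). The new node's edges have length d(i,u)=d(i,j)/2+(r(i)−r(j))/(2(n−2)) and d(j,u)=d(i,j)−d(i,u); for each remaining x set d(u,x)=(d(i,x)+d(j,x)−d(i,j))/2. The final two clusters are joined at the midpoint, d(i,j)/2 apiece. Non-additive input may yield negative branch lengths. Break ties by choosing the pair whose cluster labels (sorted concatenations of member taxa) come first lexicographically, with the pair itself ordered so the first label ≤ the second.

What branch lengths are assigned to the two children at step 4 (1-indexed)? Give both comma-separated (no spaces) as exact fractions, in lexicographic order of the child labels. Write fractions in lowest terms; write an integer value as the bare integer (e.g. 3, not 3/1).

557/32,355/32

iteration 1: select E,N (d=5, Q=-370); attach at lengths (-23/5, 48/5); label the merged cluster EN
  updated: d(A,EN)=65/2, d(B,EN)=67/2, d(D,EN)=81/2, d(EN,O)=23, d(EN,P)=101/2
iteration 2: select O,P (d=4, Q=-567/2); attach at lengths (-199/16, 263/16); label the merged cluster OP
  updated: d(A,OP)=57/2, d(B,OP)=77/2, d(D,OP)=36, d(EN,OP)=139/4
iteration 3: select B,EN (d=67/2, Q=-883/4); attach at lengths (557/24, 247/24); label the merged cluster BEN
  updated: d(A,BEN)=59/2, d(BEN,D)=55/2, d(BEN,OP)=159/8
iteration 4: select A,OP (d=57/2, Q=-995/8); attach at lengths (557/32, 355/32); label the merged cluster AOP
  updated: d(AOP,BEN)=167/16, d(AOP,D)=93/4
iteration 5: select AOP,BEN (d=167/16, Q=-979/16); attach at lengths (99/32, 235/32); label the merged cluster ABENOP
  updated: d(ABENOP,D)=645/32
iteration 6: select ABENOP,D (d=645/32); attach at lengths (645/64, 645/64); label the merged cluster ABDENOP
final tree: (((A:557/32,(O:-199/16,P:263/16):355/32):99/32,(B:557/24,(E:-23/5,N:48/5):247/24):235/32):645/64,D:645/64)
total length: 3251/32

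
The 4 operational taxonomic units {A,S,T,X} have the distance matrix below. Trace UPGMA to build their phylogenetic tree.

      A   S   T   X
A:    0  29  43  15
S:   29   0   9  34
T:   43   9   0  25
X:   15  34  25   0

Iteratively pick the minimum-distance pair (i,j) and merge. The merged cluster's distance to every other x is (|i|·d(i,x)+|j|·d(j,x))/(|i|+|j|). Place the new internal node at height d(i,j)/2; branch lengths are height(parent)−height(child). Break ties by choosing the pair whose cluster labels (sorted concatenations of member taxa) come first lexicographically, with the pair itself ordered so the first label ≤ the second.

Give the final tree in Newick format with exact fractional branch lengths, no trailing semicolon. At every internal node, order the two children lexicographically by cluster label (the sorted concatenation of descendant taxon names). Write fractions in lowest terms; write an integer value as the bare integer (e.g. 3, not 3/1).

((A:15/2,X:15/2):71/8,(S:9/2,T:9/2):95/8)

iteration 1: select S,T (d=9); attach at lengths (9/2, 9/2); label the merged cluster ST
  updated: d(A,ST)=36, d(ST,X)=59/2
iteration 2: select A,X (d=15); attach at lengths (15/2, 15/2); label the merged cluster AX
  updated: d(AX,ST)=131/4
iteration 3: select AX,ST (d=131/4); attach at lengths (71/8, 95/8); label the merged cluster ASTX
final tree: ((A:15/2,X:15/2):71/8,(S:9/2,T:9/2):95/8)
total length: 179/4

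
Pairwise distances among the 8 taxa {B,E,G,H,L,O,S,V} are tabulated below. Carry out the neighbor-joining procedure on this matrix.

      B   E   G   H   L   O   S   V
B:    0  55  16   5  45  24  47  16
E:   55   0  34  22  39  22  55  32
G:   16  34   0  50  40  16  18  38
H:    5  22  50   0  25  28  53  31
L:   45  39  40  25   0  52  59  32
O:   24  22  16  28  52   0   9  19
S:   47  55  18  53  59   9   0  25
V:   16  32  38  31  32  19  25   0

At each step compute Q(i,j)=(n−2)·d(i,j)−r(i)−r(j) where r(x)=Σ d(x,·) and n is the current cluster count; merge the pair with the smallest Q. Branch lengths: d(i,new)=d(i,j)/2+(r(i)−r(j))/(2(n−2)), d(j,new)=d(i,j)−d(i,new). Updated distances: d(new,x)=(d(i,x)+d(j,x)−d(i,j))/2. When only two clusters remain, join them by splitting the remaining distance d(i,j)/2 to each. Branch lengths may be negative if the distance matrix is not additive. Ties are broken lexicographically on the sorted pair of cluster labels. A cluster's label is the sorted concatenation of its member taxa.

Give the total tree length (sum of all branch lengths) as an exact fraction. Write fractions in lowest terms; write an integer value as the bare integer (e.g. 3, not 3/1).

iteration 1: select B,H (d=5, Q=-392); attach at lengths (2, 3); label the merged cluster BH
  updated: d(BH,E)=36, d(BH,G)=61/2, d(BH,L)=65/2, d(BH,O)=47/2, d(BH,S)=95/2, d(BH,V)=21
iteration 2: select O,S (d=9, Q=-310); attach at lengths (-27/10, 117/10); label the merged cluster OS
  updated: d(BH,OS)=31, d(E,OS)=34, d(G,OS)=25/2, d(L,OS)=51, d(OS,V)=35/2
iteration 3: select G,OS (d=25/2, Q=-251); attach at lengths (59/8, 41/8); label the merged cluster GOS
  updated: d(BH,GOS)=49/2, d(E,GOS)=111/4, d(GOS,L)=157/4, d(GOS,V)=43/2
iteration 4: select E,GOS (d=111/4, Q=-329/2); attach at lengths (35/2, 41/4); label the merged cluster EGOS
  updated: d(BH,EGOS)=131/8, d(EGOS,L)=101/4, d(EGOS,V)=103/8
iteration 5: select BH,L (d=65/2, Q=-757/8); attach at lengths (361/32, 679/32); label the merged cluster BHL
  updated: d(BHL,EGOS)=73/16, d(BHL,V)=41/4
iteration 6: select BHL,EGOS (d=73/16, Q=-443/16); attach at lengths (31/32, 115/32); label the merged cluster BEGHLOS
  updated: d(BEGHLOS,V)=297/32
iteration 7: select BEGHLOS,V (d=297/32); attach at lengths (297/64, 297/64); label the merged cluster BEGHLOSV
final tree: ((((B:2,H:3):361/32,L:679/32):31/32,(E:35/2,(G:59/8,(O:-27/10,S:117/10):41/8):41/4):115/32):297/64,V:297/64)
total length: 3219/32

3219/32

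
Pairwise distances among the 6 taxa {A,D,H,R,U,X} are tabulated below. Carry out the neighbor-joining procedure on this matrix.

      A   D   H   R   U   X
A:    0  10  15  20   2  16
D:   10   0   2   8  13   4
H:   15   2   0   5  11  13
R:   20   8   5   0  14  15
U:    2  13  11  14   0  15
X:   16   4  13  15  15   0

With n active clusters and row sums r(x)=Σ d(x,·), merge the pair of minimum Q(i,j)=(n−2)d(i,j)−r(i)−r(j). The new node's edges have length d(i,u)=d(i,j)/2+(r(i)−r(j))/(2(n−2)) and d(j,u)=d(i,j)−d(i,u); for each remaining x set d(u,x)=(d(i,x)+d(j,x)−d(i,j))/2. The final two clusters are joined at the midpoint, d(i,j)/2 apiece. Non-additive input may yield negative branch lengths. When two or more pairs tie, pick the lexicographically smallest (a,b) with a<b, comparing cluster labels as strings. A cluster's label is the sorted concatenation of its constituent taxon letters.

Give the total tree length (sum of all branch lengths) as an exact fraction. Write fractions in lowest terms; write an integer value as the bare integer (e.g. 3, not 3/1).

1. join A+U (d=2, Q=-110) ⇒ AU; edges |A|=2, |U|=0
  updated: d(AU,D)=21/2, d(AU,H)=12, d(AU,R)=16, d(AU,X)=29/2
2. join H+R (d=5, Q=-61) ⇒ HR; edges |H|=1/2, |R|=9/2
  updated: d(AU,HR)=23/2, d(D,HR)=5/2, d(HR,X)=23/2
3. join AU+HR (d=23/2, Q=-39) ⇒ AHRU; edges |AU|=17/2, |HR|=3
  updated: d(AHRU,D)=3/4, d(AHRU,X)=29/4
4. join AHRU+D (d=3/4, Q=-12) ⇒ ADHRU; edges |AHRU|=2, |D|=-5/4
  updated: d(ADHRU,X)=21/4
5. join ADHRU+X (d=21/4) ⇒ ADHRUX; edges |ADHRU|=21/8, |X|=21/8
final tree: ((((A:2,U:0):17/2,(H:1/2,R:9/2):3):2,D:-5/4):21/8,X:21/8)
total length: 49/2

49/2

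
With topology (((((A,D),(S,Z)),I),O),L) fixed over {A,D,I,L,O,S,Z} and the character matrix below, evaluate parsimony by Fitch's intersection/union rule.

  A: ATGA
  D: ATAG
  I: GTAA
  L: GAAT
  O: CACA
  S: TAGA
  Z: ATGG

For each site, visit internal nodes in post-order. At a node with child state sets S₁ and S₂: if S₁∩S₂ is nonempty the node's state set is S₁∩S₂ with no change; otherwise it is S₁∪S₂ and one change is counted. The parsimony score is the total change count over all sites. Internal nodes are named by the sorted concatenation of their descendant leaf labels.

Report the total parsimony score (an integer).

site 0, node AD: A={A} ∩ D={A} → {A} (+0)
site 0, node SZ: S={T} ∪ Z={A} → {A,T} (+1)
site 0, node ADSZ: AD={A} ∩ SZ={A,T} → {A} (+0)
site 0, node ADISZ: ADSZ={A} ∪ I={G} → {A,G} (+1)
site 0, node ADIOSZ: ADISZ={A,G} ∪ O={C} → {A,C,G} (+1)
site 0, node ADILOSZ: ADIOSZ={A,C,G} ∩ L={G} → {G} (+0)
site 1, node AD: A={T} ∩ D={T} → {T} (+0)
site 1, node SZ: S={A} ∪ Z={T} → {A,T} (+1)
site 1, node ADSZ: AD={T} ∩ SZ={A,T} → {T} (+0)
site 1, node ADISZ: ADSZ={T} ∩ I={T} → {T} (+0)
site 1, node ADIOSZ: ADISZ={T} ∪ O={A} → {A,T} (+1)
site 1, node ADILOSZ: ADIOSZ={A,T} ∩ L={A} → {A} (+0)
site 2, node AD: A={G} ∪ D={A} → {A,G} (+1)
site 2, node SZ: S={G} ∩ Z={G} → {G} (+0)
site 2, node ADSZ: AD={A,G} ∩ SZ={G} → {G} (+0)
site 2, node ADISZ: ADSZ={G} ∪ I={A} → {A,G} (+1)
site 2, node ADIOSZ: ADISZ={A,G} ∪ O={C} → {A,C,G} (+1)
site 2, node ADILOSZ: ADIOSZ={A,C,G} ∩ L={A} → {A} (+0)
site 3, node AD: A={A} ∪ D={G} → {A,G} (+1)
site 3, node SZ: S={A} ∪ Z={G} → {A,G} (+1)
site 3, node ADSZ: AD={A,G} ∩ SZ={A,G} → {A,G} (+0)
site 3, node ADISZ: ADSZ={A,G} ∩ I={A} → {A} (+0)
site 3, node ADIOSZ: ADISZ={A} ∩ O={A} → {A} (+0)
site 3, node ADILOSZ: ADIOSZ={A} ∪ L={T} → {A,T} (+1)
per-site changes: [3, 2, 3, 3]; total = 11

11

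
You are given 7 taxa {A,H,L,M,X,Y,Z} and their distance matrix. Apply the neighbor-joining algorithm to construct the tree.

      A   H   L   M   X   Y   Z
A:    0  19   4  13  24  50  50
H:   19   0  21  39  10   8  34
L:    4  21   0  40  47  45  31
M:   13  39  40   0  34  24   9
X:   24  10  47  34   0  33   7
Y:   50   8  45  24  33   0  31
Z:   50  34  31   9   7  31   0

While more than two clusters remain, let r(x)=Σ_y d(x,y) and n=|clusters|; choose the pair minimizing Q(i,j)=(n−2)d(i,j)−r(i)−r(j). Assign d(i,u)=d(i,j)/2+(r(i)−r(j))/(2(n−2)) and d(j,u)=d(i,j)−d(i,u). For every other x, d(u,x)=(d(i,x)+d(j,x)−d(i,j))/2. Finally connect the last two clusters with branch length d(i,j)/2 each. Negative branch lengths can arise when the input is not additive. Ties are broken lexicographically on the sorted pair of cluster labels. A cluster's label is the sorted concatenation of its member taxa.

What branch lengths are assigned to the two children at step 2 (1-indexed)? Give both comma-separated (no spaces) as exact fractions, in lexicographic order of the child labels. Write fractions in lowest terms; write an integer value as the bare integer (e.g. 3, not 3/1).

-1/16,129/16

iteration 1: select A,L (d=4, Q=-328); attach at lengths (-4/5, 24/5); label the merged cluster AL
  updated: d(AL,H)=18, d(AL,M)=49/2, d(AL,X)=67/2, d(AL,Y)=91/2, d(AL,Z)=77/2
iteration 2: select H,Y (d=8, Q=-437/2); attach at lengths (-1/16, 129/16); label the merged cluster HY
  updated: d(AL,HY)=111/4, d(HY,M)=55/2, d(HY,X)=35/2, d(HY,Z)=57/2
iteration 3: select X,Z (d=7, Q=-154); attach at lengths (5, 2); label the merged cluster XZ
  updated: d(AL,XZ)=65/2, d(HY,XZ)=39/2, d(M,XZ)=18
iteration 4: select AL,M (d=49/2, Q=-423/4); attach at lengths (255/16, 137/16); label the merged cluster ALM
  updated: d(ALM,HY)=123/8, d(ALM,XZ)=13
iteration 5: select ALM,HY (d=123/8, Q=-383/8); attach at lengths (71/16, 175/16); label the merged cluster AHLMY
  updated: d(AHLMY,XZ)=137/16
iteration 6: select AHLMY,XZ (d=137/16); attach at lengths (137/32, 137/32); label the merged cluster AHLMXYZ
final tree: ((((A:-4/5,L:24/5):255/16,M:137/16):71/16,(H:-1/16,Y:129/16):175/16):137/32,(X:5,Z:2):137/32)
total length: 1079/16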